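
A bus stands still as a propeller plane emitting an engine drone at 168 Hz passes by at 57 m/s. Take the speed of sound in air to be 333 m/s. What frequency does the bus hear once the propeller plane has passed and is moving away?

143 Hz

Receding: f₂ = f · v/(v + v_s) = 168 × 333/390 ≈ 143 Hz.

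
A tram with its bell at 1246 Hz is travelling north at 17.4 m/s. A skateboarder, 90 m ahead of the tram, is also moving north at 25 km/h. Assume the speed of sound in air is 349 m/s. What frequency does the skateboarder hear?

25 km/h = 6.944 m/s.
The skateboarder is ahead, so the tram is moving toward it while the skateboarder is moving away from the tram.
General Doppler shift: f' = f · (v − v_o)/(v − v_s).
f' = 1246 × (349 − 6.944)/(349 − 17.4) = 1246 × 342.06/331.6 ≈ 1285 Hz.

1285 Hz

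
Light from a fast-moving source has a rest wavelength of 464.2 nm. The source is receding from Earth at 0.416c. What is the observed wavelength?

Relativistic Doppler for wavelength: λ' = λ₀ · √((1 + β)/(1 − β)).
λ' = 464.2 × √(1.4160/0.5840) = 464.2 × 1.55713 ≈ 722.8 nm.

722.8 nm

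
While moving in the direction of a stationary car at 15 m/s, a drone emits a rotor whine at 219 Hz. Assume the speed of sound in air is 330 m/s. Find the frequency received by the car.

229 Hz

Moving source, stationary observer: f' = f · v/(v − v_s) since the source is approaching.
f' = 219 × 330/(330 − 15) = 219 × 330/315 ≈ 229 Hz.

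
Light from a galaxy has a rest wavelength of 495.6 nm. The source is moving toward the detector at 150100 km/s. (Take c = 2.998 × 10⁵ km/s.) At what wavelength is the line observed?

β = v/c = 150100/299800 = 0.5007.
Relativistic Doppler for wavelength: λ' = λ₀ · √((1 − β)/(1 + β)).
λ' = 495.6 × √(0.4993/1.5007) = 495.6 × 0.57684 ≈ 285.9 nm.

285.9 nm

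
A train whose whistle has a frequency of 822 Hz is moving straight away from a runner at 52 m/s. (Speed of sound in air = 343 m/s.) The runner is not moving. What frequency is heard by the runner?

Moving source, stationary observer: f' = f · v/(v + v_s) since the source is receding.
f' = 822 × 343/(343 + 52) = 822 × 343/395 ≈ 714 Hz.

714 Hz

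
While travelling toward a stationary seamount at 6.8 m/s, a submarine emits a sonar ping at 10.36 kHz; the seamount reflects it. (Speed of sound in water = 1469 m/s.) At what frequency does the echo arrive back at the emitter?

The seamount receives the sound from a moving source: f₁ = f₀ · v/(v − v_e) = 10.36 × 1469/1462.2 ≈ 10.41 kHz.
On the return leg the submarine is a moving observer: f₂ = f₁ · (v + v_e)/v = 10.41 × 1475.8/1469 ≈ 10.46 kHz.

10.46 kHz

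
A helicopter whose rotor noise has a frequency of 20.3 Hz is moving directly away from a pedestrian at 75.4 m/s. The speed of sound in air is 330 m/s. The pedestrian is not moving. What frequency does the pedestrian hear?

With the source moving away from a stationary observer, f' = f · v/(v + v_s).
f' = 20.3 × 330/(330 + 75.4) = 20.3 × 330/405.4 ≈ 16.5 Hz.

16.5 Hz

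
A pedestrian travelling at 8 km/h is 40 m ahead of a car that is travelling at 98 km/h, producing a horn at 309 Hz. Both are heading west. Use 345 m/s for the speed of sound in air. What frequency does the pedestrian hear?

333 Hz

98 km/h = 27.22 m/s; 8 km/h = 2.222 m/s.
The pedestrian is ahead, so the car is moving toward it while the pedestrian is moving away from the car.
General Doppler shift: f' = f · (v − v_o)/(v − v_s).
f' = 309 × (345 − 2.222)/(345 − 27.22) = 309 × 342.78/317.78 ≈ 333 Hz.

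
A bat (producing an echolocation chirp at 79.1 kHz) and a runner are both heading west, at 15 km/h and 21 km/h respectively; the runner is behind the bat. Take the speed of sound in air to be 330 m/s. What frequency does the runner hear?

79.5 kHz

15 km/h = 4.167 m/s; 21 km/h = 5.833 m/s.
The runner is behind, so the bat is moving away from it while the runner is moving toward the bat.
General Doppler shift: f' = f · (v + v_o)/(v + v_s).
f' = 79.1 × (330 + 5.833)/(330 + 4.167) = 79.1 × 335.83/334.17 ≈ 79.5 kHz.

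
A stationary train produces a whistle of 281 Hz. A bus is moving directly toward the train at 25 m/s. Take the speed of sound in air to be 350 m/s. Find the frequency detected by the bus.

Only the observer moves, toward the source, so f' = f · (v + v_o)/v.
f' = 281 × (350 + 25)/350 = 281 × 375/350 ≈ 301 Hz.

301 Hz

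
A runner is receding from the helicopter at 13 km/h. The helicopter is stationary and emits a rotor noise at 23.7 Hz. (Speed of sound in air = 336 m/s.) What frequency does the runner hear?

13 km/h = 3.611 m/s.
Moving observer, stationary source: f' = f · (v − v_o)/v.
f' = 23.7 × (336 − 3.611)/336 = 23.7 × 332.39/336 ≈ 23.4 Hz.

23.4 Hz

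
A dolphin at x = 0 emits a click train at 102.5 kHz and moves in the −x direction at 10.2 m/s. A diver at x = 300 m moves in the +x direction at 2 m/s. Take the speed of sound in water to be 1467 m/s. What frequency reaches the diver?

The observer lies on the +x side, so the source is heading away from the observer and the observer is heading away from the source.
General Doppler shift: f' = f · (v − v_o)/(v + v_s).
f' = 102.5 × (1467 − 2)/(1467 + 10.2) = 102.5 × 1465/1477.2 ≈ 101.7 kHz.

101.7 kHz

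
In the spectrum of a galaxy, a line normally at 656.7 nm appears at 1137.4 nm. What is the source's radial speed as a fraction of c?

0.500

λ'/λ₀ = 1.7320 > 1 (redshift), so the source is receding.
λ'/λ₀ = √((1 + β)/(1 − β)) for a receding source ⇒ β = (r² − 1)/(r² + 1) with r = λ'/λ₀.
β = (2.9998 − 1)/(2.9998 + 1) ≈ 0.500.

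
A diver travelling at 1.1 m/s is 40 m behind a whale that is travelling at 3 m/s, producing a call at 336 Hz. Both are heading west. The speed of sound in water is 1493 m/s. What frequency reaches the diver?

The diver is behind, so the whale is moving away from it while the diver is moving toward the whale.
With source receding and observer approaching, f' = f · (v + v_o)/(v + v_s).
f' = 336 × (1493 + 1.1)/(1493 + 3) = 336 × 1494.1/1496 ≈ 336 Hz.

336 Hz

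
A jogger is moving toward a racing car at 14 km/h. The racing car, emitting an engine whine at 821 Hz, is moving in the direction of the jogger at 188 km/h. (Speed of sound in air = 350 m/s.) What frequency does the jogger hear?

976 Hz

188 km/h = 52.22 m/s; 14 km/h = 3.889 m/s.
With source approaching and observer approaching, f' = f · (v + v_o)/(v − v_s).
f' = 821 × (350 + 3.889)/(350 − 52.22) = 821 × 353.89/297.78 ≈ 976 Hz.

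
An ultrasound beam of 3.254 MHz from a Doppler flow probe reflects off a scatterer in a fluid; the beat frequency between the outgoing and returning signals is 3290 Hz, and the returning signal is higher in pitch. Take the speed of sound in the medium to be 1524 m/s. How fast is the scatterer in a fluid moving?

Double Doppler shift off a moving reflector: f₂ = f₀ · (v + u)/(v − u) (u > 0 toward emitter).
Returning signal is higher, so f₂ = f₀ + Δf = 3254000 + 3290 = 3257290 Hz.
Rearranging, u = v · (f₂ − f₀)/(f₂ + f₀) = 1524 × 3290/6511290 ≈ 0.77 m/s.
So the scatterer in a fluid is moving at 0.77 m/s toward the emitter.

0.77 m/s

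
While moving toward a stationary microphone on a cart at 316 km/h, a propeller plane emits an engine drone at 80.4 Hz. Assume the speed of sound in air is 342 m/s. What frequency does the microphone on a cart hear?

316 km/h = 87.78 m/s.
With the source moving toward a stationary observer, f' = f · v/(v − v_s).
f' = 80.4 × 342/(342 − 87.78) = 80.4 × 342/254.2 ≈ 108 Hz.

108 Hz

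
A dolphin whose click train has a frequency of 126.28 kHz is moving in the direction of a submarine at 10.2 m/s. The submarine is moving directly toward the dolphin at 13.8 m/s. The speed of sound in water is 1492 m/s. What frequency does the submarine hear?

With source approaching and observer approaching, f' = f · (v + v_o)/(v − v_s).
f' = 126.28 × (1492 + 13.8)/(1492 − 10.2) = 126.28 × 1505.8/1481.8 ≈ 128.3 kHz.

128.3 kHz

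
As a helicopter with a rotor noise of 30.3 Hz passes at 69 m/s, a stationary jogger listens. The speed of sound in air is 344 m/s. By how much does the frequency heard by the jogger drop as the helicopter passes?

Approaching: f₁ = f · v/(v − v_s) = 30.3 × 344/275 ≈ 37.9 Hz.
Receding: f₂ = f · v/(v + v_s) = 30.3 × 344/413 ≈ 25.2 Hz.
Drop: f₁ − f₂ = 2f·v·v_s/(v² − v_s²) = 2 × 30.3 × 344 × 69/(344² − 69²) ≈ 12.7 Hz.

12.7 Hz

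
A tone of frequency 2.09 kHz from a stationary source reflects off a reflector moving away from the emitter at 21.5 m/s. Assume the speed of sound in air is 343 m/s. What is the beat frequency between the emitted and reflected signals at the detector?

At the reflector (a moving observer), f₁ = f₀ · (v − u)/v = 2.09 × 321.5/343 ≈ 1.959 kHz.
The reflection then acts as a moving source: f₂ = f₁ · v/(v + u) ≈ 1.843 kHz.
Equivalently f₂ = f₀ · (v − u)/(v + u).
Beat frequency (with f₀ = 2090 Hz): |f₂ − f₀| = 2u·f₀/(v + u) = 2 × 21.5 × 2090/364.5 ≈ 247 Hz.

247 Hz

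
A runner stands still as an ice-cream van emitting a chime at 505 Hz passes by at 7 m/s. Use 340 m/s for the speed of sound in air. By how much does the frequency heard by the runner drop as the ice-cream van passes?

20.8 Hz

Approaching: f₁ = f · v/(v − v_s) = 505 × 340/333 ≈ 515.6 Hz.
Receding: f₂ = f · v/(v + v_s) = 505 × 340/347 ≈ 494.8 Hz.
Drop: f₁ − f₂ = 2f·v·v_s/(v² − v_s²) = 2 × 505 × 340 × 7/(340² − 7²) ≈ 20.8 Hz.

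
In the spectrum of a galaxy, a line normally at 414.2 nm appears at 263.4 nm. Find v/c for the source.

0.424

λ'/λ₀ = 0.6359 < 1 (blueshift), so the source is approaching.
λ'/λ₀ = √((1 − β)/(1 + β)) for an approaching source ⇒ β = (1 − r²)/(1 + r²) with r = λ'/λ₀.
β = (1 − 0.4044)/(1 + 0.4044) ≈ 0.424.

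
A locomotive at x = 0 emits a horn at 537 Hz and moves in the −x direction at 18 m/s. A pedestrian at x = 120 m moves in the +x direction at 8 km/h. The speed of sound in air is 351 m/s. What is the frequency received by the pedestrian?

508 Hz

8 km/h = 2.222 m/s.
The observer lies on the +x side, so the source is heading away from the observer and the observer is heading away from the source.
General Doppler shift: f' = f · (v − v_o)/(v + v_s).
f' = 537 × (351 − 2.222)/(351 + 18) = 537 × 348.78/369 ≈ 508 Hz.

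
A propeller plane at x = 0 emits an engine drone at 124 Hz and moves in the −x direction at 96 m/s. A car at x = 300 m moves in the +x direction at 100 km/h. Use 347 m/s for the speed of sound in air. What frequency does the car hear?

100 km/h = 27.78 m/s.
The observer lies on the +x side, so the source is heading away from the observer and the observer is heading away from the source.
Both move, so f' = f · (v − v_o)/(v + v_s).
f' = 124 × (347 − 27.78)/(347 + 96) = 124 × 319.22/443 ≈ 89 Hz.

89 Hz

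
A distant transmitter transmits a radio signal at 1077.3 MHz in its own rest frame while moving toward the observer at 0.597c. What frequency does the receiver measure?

2144.6 MHz

Relativistic Doppler for frequency: f' = f₀ · √((1 + β)/(1 − β)).
f' = 1077.3 × √(1.5970/0.4030) = 1077.3 × 1.99067 ≈ 2144.6 MHz.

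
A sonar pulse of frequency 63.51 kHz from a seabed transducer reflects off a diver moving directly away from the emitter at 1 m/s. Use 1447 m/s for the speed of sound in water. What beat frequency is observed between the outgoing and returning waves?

The diver first receives the wave as a moving observer: f₁ = f₀ · (v − u)/v = 63.51 × (1447 − 1)/1447 ≈ 63.4661 kHz.
The reflection then acts as a moving source: f₂ = f₁ · v/(v + u) ≈ 63.4223 kHz.
Equivalently f₂ = f₀ · (v − u)/(v + u).
Beat frequency (with f₀ = 63510 Hz): |f₂ − f₀| = 2u·f₀/(v + u) = 2 × 1 × 63510/1448 ≈ 88 Hz.

88 Hz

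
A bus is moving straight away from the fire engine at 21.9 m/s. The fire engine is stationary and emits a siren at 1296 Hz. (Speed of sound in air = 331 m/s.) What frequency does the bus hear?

Only the observer moves, away from the source, so f' = f · (v − v_o)/v.
f' = 1296 × (331 − 21.9)/331 = 1296 × 309.1/331 ≈ 1210 Hz.

1210 Hz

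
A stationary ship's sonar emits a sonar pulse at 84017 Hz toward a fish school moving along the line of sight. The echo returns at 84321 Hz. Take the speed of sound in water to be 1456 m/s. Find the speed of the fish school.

Double Doppler shift off a moving reflector: f₂ = f₀ · (v + u)/(v − u) (u > 0 toward emitter).
Rearranging, u = v · (f₂ − f₀)/(f₂ + f₀) = 1456 × 304/168338 ≈ 2.63 m/s.
So the fish school is moving at 2.63 m/s toward the emitter.

2.63 m/s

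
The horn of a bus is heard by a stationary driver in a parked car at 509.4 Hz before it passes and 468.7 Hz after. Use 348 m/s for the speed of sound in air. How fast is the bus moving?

14.5 m/s

f₁/f₂ = (v + v_s)/(v − v_s), so v_s = v · (f₁ − f₂)/(f₁ + f₂).
v_s = 348 × (509.4 − 468.7)/(509.4 + 468.7) = 348 × 40.7/978.1 ≈ 14.5 m/s.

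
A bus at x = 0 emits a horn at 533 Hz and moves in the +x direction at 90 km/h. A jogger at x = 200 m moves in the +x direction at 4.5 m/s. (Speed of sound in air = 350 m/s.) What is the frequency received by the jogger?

90 km/h = 25 m/s.
The observer lies on the +x side, so the source is heading toward the observer and the observer is heading away from the source.
General Doppler shift: f' = f · (v − v_o)/(v − v_s).
f' = 533 × (350 − 4.5)/(350 − 25) = 533 × 345.5/325 ≈ 567 Hz.

567 Hz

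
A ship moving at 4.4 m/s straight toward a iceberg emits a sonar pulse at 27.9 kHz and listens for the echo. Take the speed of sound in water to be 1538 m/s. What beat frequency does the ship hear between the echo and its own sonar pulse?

160 Hz

The iceberg receives the sound from a moving source: f₁ = f₀ · v/(v − v_e) = 27.9 × 1538/1533.6 ≈ 27.9800 kHz.
On the return leg the ship is a moving observer: f₂ = f₁ · (v + v_e)/v = 27.9800 × 1542.4/1538 ≈ 28.0601 kHz.
Equivalently f₂ = f₀ · (v + v_e)/(v − v_e).
Beat against the emitted tone (with f₀ = 27900 Hz): |f₂ − f₀| = 2v_e·f₀/(v − v_e) = 2 × 4.4 × 27900/1533.6 ≈ 160 Hz.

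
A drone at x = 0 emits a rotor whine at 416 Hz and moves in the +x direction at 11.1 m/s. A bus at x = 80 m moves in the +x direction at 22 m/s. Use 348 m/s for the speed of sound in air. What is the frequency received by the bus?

The observer lies on the +x side, so the source is heading toward the observer and the observer is heading away from the source.
Both move, so f' = f · (v − v_o)/(v − v_s).
f' = 416 × (348 − 22)/(348 − 11.1) = 416 × 326/336.9 ≈ 403 Hz.

403 Hz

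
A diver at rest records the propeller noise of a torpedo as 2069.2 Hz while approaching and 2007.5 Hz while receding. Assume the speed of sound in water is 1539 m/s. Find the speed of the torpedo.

23.3 m/s

f₁/f₂ = (v + v_s)/(v − v_s), so v_s = v · (f₁ − f₂)/(f₁ + f₂).
v_s = 1539 × (2069.2 − 2007.5)/(2069.2 + 2007.5) = 1539 × 61.7/4076.7 ≈ 23.3 m/s.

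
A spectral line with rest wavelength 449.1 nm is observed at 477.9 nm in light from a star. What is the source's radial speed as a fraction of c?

λ'/λ₀ = 1.0641 > 1 (redshift), so the source is receding.
λ'/λ₀ = √((1 + β)/(1 − β)) for a receding source ⇒ β = (r² − 1)/(r² + 1) with r = λ'/λ₀.
β = (1.1324 − 1)/(1.1324 + 1) ≈ 0.062.

0.062c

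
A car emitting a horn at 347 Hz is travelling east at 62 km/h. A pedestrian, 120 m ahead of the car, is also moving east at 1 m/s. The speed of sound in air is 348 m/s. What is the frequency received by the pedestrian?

62 km/h = 17.22 m/s.
The pedestrian is ahead, so the car is moving toward it while the pedestrian is moving away from the car.
Both move, so f' = f · (v − v_o)/(v − v_s).
f' = 347 × (348 − 1)/(348 − 17.22) = 347 × 347/330.78 ≈ 364 Hz.

364 Hz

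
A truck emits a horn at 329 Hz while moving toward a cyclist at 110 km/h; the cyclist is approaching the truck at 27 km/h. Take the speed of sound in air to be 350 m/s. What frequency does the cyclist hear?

368 Hz

110 km/h = 30.56 m/s; 27 km/h = 7.5 m/s.
Both move, so f' = f · (v + v_o)/(v − v_s).
f' = 329 × (350 + 7.5)/(350 − 30.56) = 329 × 357.5/319.44 ≈ 368 Hz.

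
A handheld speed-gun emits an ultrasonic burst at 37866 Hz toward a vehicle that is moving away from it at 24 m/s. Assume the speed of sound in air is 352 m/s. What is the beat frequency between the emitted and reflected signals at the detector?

4834 Hz

At the vehicle (a moving observer), f₁ = f₀ · (v − u)/v = 37866 × 328/352 ≈ 35284 Hz.
On reflection it acts as a source moving away from the stationary detector: f₂ = f₁ · v/(v + u) = 35284 × 352/376 ≈ 33032 Hz.
Beat frequency: |f₂ − f₀| = 2u·f₀/(v + u) = 2 × 24 × 37866/376 ≈ 4834 Hz.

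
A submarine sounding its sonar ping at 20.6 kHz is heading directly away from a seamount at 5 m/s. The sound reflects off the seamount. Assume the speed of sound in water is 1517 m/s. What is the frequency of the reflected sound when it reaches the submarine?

The seamount receives the sound from a moving source: f₁ = f₀ · v/(v + v_e) = 20.6 × 1517/1522 ≈ 20.5 kHz.
On the return leg the submarine is a moving observer: f₂ = f₁ · (v − v_e)/v = 20.5 × 1512/1517 ≈ 20.5 kHz.

20.5 kHz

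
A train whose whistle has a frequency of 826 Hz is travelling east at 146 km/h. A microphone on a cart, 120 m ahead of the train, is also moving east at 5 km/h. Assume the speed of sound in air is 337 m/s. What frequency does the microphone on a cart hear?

146 km/h = 40.56 m/s; 5 km/h = 1.389 m/s.
The microphone on a cart is ahead, so the train is moving toward it while the microphone on a cart is moving away from the train.
Both move, so f' = f · (v − v_o)/(v − v_s).
f' = 826 × (337 − 1.389)/(337 − 40.56) = 826 × 335.61/296.44 ≈ 935 Hz.

935 Hz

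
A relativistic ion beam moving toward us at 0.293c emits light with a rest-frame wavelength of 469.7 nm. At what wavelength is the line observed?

347.3 nm

Relativistic Doppler for wavelength: λ' = λ₀ · √((1 − β)/(1 + β)).
λ' = 469.7 × √(0.7070/1.2930) = 469.7 × 0.73945 ≈ 347.3 nm.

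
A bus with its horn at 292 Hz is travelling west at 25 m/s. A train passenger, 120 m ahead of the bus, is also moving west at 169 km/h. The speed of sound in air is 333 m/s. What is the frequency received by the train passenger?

169 km/h = 46.94 m/s.
The train passenger is ahead, so the bus is moving toward it while the train passenger is moving away from the bus.
With source approaching and observer receding, f' = f · (v − v_o)/(v − v_s).
f' = 292 × (333 − 46.94)/(333 − 25) = 292 × 286.06/308 ≈ 271 Hz.

271 Hz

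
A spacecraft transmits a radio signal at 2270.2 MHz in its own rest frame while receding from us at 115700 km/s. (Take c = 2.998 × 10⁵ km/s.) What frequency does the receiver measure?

β = v/c = 115700/299800 = 0.3859.
Relativistic Doppler for frequency: f' = f₀ · √((1 − β)/(1 + β)).
f' = 2270.2 × √(0.6141/1.3859) = 2270.2 × 0.66564 ≈ 1511.1 MHz.

1511.1 MHz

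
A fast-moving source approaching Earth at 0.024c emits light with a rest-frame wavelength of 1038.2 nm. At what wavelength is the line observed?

Relativistic Doppler for wavelength: λ' = λ₀ · √((1 − β)/(1 + β)).
λ' = 1038.2 × √(0.9760/1.0240) = 1038.2 × 0.97628 ≈ 1013.6 nm.

1013.6 nm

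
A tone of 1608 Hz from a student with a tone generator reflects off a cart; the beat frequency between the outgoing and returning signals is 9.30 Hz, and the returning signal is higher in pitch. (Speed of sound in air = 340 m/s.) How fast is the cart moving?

0.98 m/s

Double Doppler shift off a moving reflector: f₂ = f₀ · (v + u)/(v − u) (u > 0 toward emitter).
Returning signal is higher, so f₂ = f₀ + Δf = 1608 + 9.3 = 1617.3 Hz.
Rearranging, u = v · (f₂ − f₀)/(f₂ + f₀) = 340 × 9.3/3225.3 ≈ 0.98 m/s.
So the cart is moving at 0.98 m/s toward the emitter.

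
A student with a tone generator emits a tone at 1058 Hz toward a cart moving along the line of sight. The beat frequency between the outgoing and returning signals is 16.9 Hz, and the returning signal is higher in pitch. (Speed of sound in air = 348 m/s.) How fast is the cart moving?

Double Doppler shift off a moving reflector: f₂ = f₀ · (v + u)/(v − u) (u > 0 toward emitter).
Returning signal is higher, so f₂ = f₀ + Δf = 1058 + 16.9 = 1074.9 Hz.
Rearranging, u = v · (f₂ − f₀)/(f₂ + f₀) = 348 × 16.9/2132.9 ≈ 2.76 m/s.
So the cart is moving at 2.76 m/s toward the emitter.

2.76 m/s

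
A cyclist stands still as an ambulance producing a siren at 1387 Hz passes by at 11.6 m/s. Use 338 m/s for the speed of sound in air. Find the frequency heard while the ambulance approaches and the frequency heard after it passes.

Approaching: f₁ = f · v/(v − v_s) = 1387 × 338/326.4 ≈ 1436 Hz.
Receding: f₂ = f · v/(v + v_s) = 1387 × 338/349.6 ≈ 1341 Hz.

1436 Hz approaching; 1341 Hz receding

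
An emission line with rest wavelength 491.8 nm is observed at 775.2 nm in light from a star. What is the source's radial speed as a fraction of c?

λ'/λ₀ = 1.5763 > 1 (redshift), so the source is receding.
λ'/λ₀ = √((1 + β)/(1 − β)) for a receding source ⇒ β = (r² − 1)/(r² + 1) with r = λ'/λ₀.
β = (2.4846 − 1)/(2.4846 + 1) ≈ 0.426.

0.426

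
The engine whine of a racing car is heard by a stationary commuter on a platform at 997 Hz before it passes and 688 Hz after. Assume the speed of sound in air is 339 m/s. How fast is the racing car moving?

62 m/s

f₁/f₂ = (v + v_s)/(v − v_s), so v_s = v · (f₁ − f₂)/(f₁ + f₂).
v_s = 339 × (997 − 688)/(997 + 688) = 339 × 309/1685 ≈ 62 m/s.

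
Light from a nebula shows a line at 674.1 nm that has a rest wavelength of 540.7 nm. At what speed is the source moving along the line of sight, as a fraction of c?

0.217

λ'/λ₀ = 1.2467 > 1 (redshift), so the source is receding.
λ'/λ₀ = √((1 + β)/(1 − β)) for a receding source ⇒ β = (r² − 1)/(r² + 1) with r = λ'/λ₀.
β = (1.5543 − 1)/(1.5543 + 1) ≈ 0.217.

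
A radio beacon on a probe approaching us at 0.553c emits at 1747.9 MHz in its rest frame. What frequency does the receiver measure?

Relativistic Doppler for frequency: f' = f₀ · √((1 + β)/(1 − β)).
f' = 1747.9 × √(1.5530/0.4470) = 1747.9 × 1.86394 ≈ 3258.0 MHz.

3258.0 MHz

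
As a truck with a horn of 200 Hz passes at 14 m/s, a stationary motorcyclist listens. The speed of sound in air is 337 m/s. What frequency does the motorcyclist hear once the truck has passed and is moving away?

Receding: f₂ = f · v/(v + v_s) = 200 × 337/351 ≈ 192 Hz.

192 Hz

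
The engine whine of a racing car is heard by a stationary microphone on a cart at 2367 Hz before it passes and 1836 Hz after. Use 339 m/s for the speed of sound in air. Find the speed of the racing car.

43 m/s

f₁/f₂ = (v + v_s)/(v − v_s), so v_s = v · (f₁ − f₂)/(f₁ + f₂).
v_s = 339 × (2367 − 1836)/(2367 + 1836) = 339 × 531/4203 ≈ 43 m/s.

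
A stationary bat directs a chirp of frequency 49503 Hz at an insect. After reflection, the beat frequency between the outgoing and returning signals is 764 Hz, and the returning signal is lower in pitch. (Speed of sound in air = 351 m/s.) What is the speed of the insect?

Double Doppler shift off a moving reflector: f₂ = f₀ · (v + u)/(v − u) (u > 0 toward emitter).
Returning signal is lower, so f₂ = f₀ − Δf = 49503 − 764 = 48739 Hz.
Rearranging, u = v · (f₂ − f₀)/(f₂ + f₀) = 351 × -764/98242 ≈ -2.73 m/s.
So the insect is moving at 2.73 m/s away from the emitter.

2.73 m/s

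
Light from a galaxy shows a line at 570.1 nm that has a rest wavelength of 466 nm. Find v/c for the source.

0.199

λ'/λ₀ = 1.2234 > 1 (redshift), so the source is receding.
λ'/λ₀ = √((1 + β)/(1 − β)) for a receding source ⇒ β = (r² − 1)/(r² + 1) with r = λ'/λ₀.
β = (1.4967 − 1)/(1.4967 + 1) ≈ 0.199.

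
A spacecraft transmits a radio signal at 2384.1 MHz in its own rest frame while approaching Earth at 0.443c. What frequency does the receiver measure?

3837.3 MHz

Relativistic Doppler for frequency: f' = f₀ · √((1 + β)/(1 − β)).
f' = 2384.1 × √(1.4430/0.5570) = 2384.1 × 1.60955 ≈ 3837.3 MHz.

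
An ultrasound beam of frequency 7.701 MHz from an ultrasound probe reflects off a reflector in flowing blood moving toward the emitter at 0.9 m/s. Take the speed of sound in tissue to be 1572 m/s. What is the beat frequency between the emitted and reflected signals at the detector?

At the reflector in flowing blood (a moving observer), f₁ = f₀ · (v + u)/v = 7.701 × 1572.9/1572 ≈ 7.70541 MHz.
On reflection it acts as a source moving toward the stationary detector: f₂ = f₁ · v/(v − u) = 7.70541 × 1572/1571.1 ≈ 7.70982 MHz.
Equivalently f₂ = f₀ · (v + u)/(v − u).
Beat frequency (with f₀ = 7701000 Hz): |f₂ − f₀| = 2u·f₀/(v − u) = 2 × 0.9 × 7701000/1571.1 ≈ 8823 Hz.

8823 Hz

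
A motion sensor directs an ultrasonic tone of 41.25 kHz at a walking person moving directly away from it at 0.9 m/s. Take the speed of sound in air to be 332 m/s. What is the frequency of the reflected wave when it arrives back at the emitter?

The walking person first receives the wave as a moving observer: f₁ = f₀ · (v − u)/v = 41.25 × (332 − 0.9)/332 ≈ 41.1 kHz.
The reflection then acts as a moving source: f₂ = f₁ · v/(v + u) ≈ 41.0 kHz.

41.0 kHz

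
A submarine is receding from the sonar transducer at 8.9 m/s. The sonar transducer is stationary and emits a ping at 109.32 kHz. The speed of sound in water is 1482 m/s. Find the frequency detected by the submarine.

Only the observer moves, away from the source, so f' = f · (v − v_o)/v.
f' = 109.32 × (1482 − 8.9)/1482 = 109.32 × 1473.1/1482 ≈ 108.7 kHz.

108.7 kHz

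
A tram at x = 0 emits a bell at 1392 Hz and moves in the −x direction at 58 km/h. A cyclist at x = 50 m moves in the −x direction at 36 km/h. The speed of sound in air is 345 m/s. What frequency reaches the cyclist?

58 km/h = 16.11 m/s; 36 km/h = 10 m/s.
The observer lies on the +x side, so the source is heading away from the observer and the observer is heading toward the source.
General Doppler shift: f' = f · (v + v_o)/(v + v_s).
f' = 1392 × (345 + 10)/(345 + 16.11) = 1392 × 355/361.11 ≈ 1368 Hz.

1368 Hz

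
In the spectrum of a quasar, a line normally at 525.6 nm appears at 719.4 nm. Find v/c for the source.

λ'/λ₀ = 1.3687 > 1 (redshift), so the source is receding.
λ'/λ₀ = √((1 + β)/(1 − β)) for a receding source ⇒ β = (r² − 1)/(r² + 1) with r = λ'/λ₀.
β = (1.8734 − 1)/(1.8734 + 1) ≈ 0.304.

0.304c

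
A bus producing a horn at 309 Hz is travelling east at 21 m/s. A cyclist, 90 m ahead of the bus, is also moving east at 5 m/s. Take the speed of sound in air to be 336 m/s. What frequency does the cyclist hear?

The cyclist is ahead, so the bus is moving toward it while the cyclist is moving away from the bus.
Both move, so f' = f · (v − v_o)/(v − v_s).
f' = 309 × (336 − 5)/(336 − 21) = 309 × 331/315 ≈ 325 Hz.

325 Hz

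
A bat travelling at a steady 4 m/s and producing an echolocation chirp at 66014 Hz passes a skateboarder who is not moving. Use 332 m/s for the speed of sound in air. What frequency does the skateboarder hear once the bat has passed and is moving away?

65228 Hz

Receding: f₂ = f · v/(v + v_s) = 66014 × 332/336 ≈ 65228 Hz.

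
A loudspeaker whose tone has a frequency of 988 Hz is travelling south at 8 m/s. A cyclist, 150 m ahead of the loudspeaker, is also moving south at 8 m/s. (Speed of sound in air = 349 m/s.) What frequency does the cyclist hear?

988 Hz

The cyclist is ahead, so the loudspeaker is moving toward it while the cyclist is moving away from the loudspeaker.
General Doppler shift: f' = f · (v − v_o)/(v − v_s).
f' = 988 × (349 − 8)/(349 − 8) = 988 × 341/341 ≈ 988 Hz.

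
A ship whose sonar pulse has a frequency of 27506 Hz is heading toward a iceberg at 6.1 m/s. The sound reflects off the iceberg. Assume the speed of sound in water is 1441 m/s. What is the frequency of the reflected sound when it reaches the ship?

The iceberg receives the sound from a moving source: f₁ = f₀ · v/(v − v_e) = 27506 × 1441/1434.9 ≈ 27623 Hz.
On the return leg the ship is a moving observer: f₂ = f₁ · (v + v_e)/v = 27623 × 1447.1/1441 ≈ 27740 Hz.
Equivalently f₂ = f₀ · (v + v_e)/(v − v_e).

27740 Hz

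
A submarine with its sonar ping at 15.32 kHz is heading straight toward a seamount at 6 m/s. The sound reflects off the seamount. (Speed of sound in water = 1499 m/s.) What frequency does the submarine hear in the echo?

15.44 kHz

The seamount receives the sound from a moving source: f₁ = f₀ · v/(v − v_e) = 15.32 × 1499/1493 ≈ 15.38 kHz.
On the return leg the submarine is a moving observer: f₂ = f₁ · (v + v_e)/v = 15.38 × 1505/1499 ≈ 15.44 kHz.
Equivalently f₂ = f₀ · (v + v_e)/(v − v_e).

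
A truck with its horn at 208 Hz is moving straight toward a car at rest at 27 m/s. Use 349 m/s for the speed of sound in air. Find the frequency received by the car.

225 Hz

With the source moving toward a stationary observer, f' = f · v/(v − v_s).
f' = 208 × 349/(349 − 27) = 208 × 349/322 ≈ 225 Hz.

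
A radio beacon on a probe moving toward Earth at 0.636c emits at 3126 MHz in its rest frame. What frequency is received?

6627.2 MHz

Relativistic Doppler for frequency: f' = f₀ · √((1 + β)/(1 − β)).
f' = 3126 × √(1.6360/0.3640) = 3126 × 2.12002 ≈ 6627.2 MHz.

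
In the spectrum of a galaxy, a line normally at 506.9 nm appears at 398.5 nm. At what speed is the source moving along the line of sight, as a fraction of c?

λ'/λ₀ = 0.7862 < 1 (blueshift), so the source is approaching.
λ'/λ₀ = √((1 − β)/(1 + β)) for an approaching source ⇒ β = (1 − r²)/(1 + r²) with r = λ'/λ₀.
β = (1 − 0.6180)/(1 + 0.6180) ≈ 0.236.

0.236c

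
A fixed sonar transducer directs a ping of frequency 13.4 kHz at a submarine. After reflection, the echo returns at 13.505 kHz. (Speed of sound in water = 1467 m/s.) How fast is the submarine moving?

5.7 m/s

Double Doppler shift off a moving reflector: f₂ = f₀ · (v + u)/(v − u) (u > 0 toward emitter).
Rearranging, u = v · (f₂ − f₀)/(f₂ + f₀) = 1467 × 0.105/26.905 ≈ 5.7 m/s.
So the submarine is moving at 5.7 m/s toward the emitter.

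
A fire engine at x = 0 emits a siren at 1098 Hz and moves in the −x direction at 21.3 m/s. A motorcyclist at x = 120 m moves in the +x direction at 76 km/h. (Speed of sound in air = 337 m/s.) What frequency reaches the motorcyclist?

968 Hz

76 km/h = 21.11 m/s.
The observer lies on the +x side, so the source is heading away from the observer and the observer is heading away from the source.
Both move, so f' = f · (v − v_o)/(v + v_s).
f' = 1098 × (337 − 21.11)/(337 + 21.3) = 1098 × 315.89/358.3 ≈ 968 Hz.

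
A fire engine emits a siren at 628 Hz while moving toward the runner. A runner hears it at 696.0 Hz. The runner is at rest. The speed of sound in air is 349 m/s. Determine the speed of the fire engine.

f' = f · v/(v − v_s) ⇒ v_s = v · |1 − f/f'|.
v_s = 349 × |1 − 628/696.0| = 349 × 0.0977 ≈ 34 m/s.

34 m/s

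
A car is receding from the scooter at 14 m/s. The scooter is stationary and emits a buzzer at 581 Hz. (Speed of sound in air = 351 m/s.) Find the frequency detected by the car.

Only the observer moves, away from the source, so f' = f · (v − v_o)/v.
f' = 581 × (351 − 14)/351 = 581 × 337/351 ≈ 558 Hz.

558 Hz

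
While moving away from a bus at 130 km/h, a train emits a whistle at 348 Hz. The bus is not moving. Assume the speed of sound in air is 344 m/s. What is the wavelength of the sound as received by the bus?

1.09 m

130 km/h = 36.11 m/s.
With the source moving away from a stationary observer, f' = f · v/(v + v_s).
f' = 348 × 344/(344 + 36.11) ≈ 315 Hz.
λ' = v/f' = 344/314.939 ≈ 1.09 m.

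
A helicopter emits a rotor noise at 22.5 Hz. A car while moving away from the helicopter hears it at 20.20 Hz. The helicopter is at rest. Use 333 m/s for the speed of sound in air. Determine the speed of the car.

f' = f · (v − v_o)/v ⇒ v_o = v · |f'/f − 1|.
v_o = 333 × |20.20/22.5 − 1| = 333 × 0.1022 ≈ 34 m/s.

34 m/s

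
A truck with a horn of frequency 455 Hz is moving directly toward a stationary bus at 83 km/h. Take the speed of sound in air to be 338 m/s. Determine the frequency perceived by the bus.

83 km/h = 23.06 m/s.
Moving source, stationary observer: f' = f · v/(v − v_s) since the source is approaching.
f' = 455 × 338/(338 − 23.06) = 455 × 338/314.9 ≈ 488 Hz.

488 Hz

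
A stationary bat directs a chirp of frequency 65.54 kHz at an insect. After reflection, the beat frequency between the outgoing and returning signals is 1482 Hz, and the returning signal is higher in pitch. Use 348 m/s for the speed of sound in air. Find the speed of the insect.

Double Doppler shift off a moving reflector: f₂ = f₀ · (v + u)/(v − u) (u > 0 toward emitter).
Returning signal is higher, so f₂ = f₀ + Δf = 65540 + 1482 = 67022 Hz.
Rearranging, u = v · (f₂ − f₀)/(f₂ + f₀) = 348 × 1482/132562 ≈ 3.9 m/s.
So the insect is moving at 3.9 m/s toward the emitter.

3.9 m/s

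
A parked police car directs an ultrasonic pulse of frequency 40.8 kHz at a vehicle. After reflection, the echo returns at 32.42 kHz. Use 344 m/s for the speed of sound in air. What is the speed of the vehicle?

Double Doppler shift off a moving reflector: f₂ = f₀ · (v + u)/(v − u) (u > 0 toward emitter).
Rearranging, u = v · (f₂ − f₀)/(f₂ + f₀) = 344 × -8.38/73.22 ≈ -39 m/s.
So the vehicle is moving at 39 m/s away from the emitter.

39 m/s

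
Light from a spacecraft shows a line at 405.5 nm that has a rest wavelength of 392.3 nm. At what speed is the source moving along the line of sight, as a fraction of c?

λ'/λ₀ = 1.0336 > 1 (redshift), so the source is receding.
λ'/λ₀ = √((1 + β)/(1 − β)) for a receding source ⇒ β = (r² − 1)/(r² + 1) with r = λ'/λ₀.
β = (1.0684 − 1)/(1.0684 + 1) ≈ 0.033.

0.033c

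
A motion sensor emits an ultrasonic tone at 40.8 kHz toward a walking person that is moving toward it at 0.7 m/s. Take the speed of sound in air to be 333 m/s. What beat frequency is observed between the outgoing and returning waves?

The walking person first receives the wave as a moving observer: f₁ = f₀ · (v + u)/v = 40.8 × (333 + 0.7)/333 ≈ 40.8858 kHz.
The reflection then acts as a moving source: f₂ = f₁ · v/(v − u) ≈ 40.9719 kHz.
Beat frequency (with f₀ = 40800 Hz): |f₂ − f₀| = 2u·f₀/(v − u) = 2 × 0.7 × 40800/332.3 ≈ 172 Hz.

172 Hz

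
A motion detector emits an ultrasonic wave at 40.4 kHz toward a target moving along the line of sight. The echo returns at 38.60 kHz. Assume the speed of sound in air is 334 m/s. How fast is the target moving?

7.6 m/s

Double Doppler shift off a moving reflector: f₂ = f₀ · (v + u)/(v − u) (u > 0 toward emitter).
Rearranging, u = v · (f₂ − f₀)/(f₂ + f₀) = 334 × -1.80/79.00 ≈ -7.6 m/s.
So the target is moving at 7.6 m/s away from the emitter.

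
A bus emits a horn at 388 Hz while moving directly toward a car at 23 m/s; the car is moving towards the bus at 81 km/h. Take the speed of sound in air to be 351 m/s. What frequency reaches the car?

442 Hz

81 km/h = 22.5 m/s.
With source approaching and observer approaching, f' = f · (v + v_o)/(v − v_s).
f' = 388 × (351 + 22.5)/(351 − 23) = 388 × 373.5/328 ≈ 442 Hz.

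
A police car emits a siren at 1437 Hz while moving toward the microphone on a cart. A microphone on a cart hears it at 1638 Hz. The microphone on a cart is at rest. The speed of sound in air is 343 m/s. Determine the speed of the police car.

42 m/s

f' = f · v/(v − v_s) ⇒ v_s = v · |1 − f/f'|.
v_s = 343 × |1 − 1437/1638| = 343 × 0.1227 ≈ 42 m/s.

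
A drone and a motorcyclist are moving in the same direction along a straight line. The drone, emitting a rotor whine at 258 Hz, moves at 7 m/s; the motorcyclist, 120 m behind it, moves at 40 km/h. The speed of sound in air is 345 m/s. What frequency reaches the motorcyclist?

40 km/h = 11.11 m/s.
The motorcyclist is behind, so the drone is moving away from it while the motorcyclist is moving toward the drone.
General Doppler shift: f' = f · (v + v_o)/(v + v_s).
f' = 258 × (345 + 11.11)/(345 + 7) = 258 × 356.11/352 ≈ 261 Hz.

261 Hz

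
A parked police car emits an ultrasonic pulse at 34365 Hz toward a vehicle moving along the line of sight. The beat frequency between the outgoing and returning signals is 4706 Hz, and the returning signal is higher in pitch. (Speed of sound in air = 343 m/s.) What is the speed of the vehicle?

22.0 m/s

Double Doppler shift off a moving reflector: f₂ = f₀ · (v + u)/(v − u) (u > 0 toward emitter).
Returning signal is higher, so f₂ = f₀ + Δf = 34365 + 4706 = 39071 Hz.
Rearranging, u = v · (f₂ − f₀)/(f₂ + f₀) = 343 × 4706/73436 ≈ 22.0 m/s.
So the vehicle is moving at 22.0 m/s toward the emitter.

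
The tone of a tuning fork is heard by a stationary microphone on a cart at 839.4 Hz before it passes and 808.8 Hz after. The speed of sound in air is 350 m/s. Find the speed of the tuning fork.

6.5 m/s

f₁/f₂ = (v + v_s)/(v − v_s), so v_s = v · (f₁ − f₂)/(f₁ + f₂).
v_s = 350 × (839.4 − 808.8)/(839.4 + 808.8) = 350 × 30.6/1648.2 ≈ 6.5 m/s.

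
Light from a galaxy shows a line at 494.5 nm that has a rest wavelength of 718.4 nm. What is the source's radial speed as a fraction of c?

0.357c

λ'/λ₀ = 0.6883 < 1 (blueshift), so the source is approaching.
λ'/λ₀ = √((1 − β)/(1 + β)) for an approaching source ⇒ β = (1 − r²)/(1 + r²) with r = λ'/λ₀.
β = (1 − 0.4738)/(1 + 0.4738) ≈ 0.357.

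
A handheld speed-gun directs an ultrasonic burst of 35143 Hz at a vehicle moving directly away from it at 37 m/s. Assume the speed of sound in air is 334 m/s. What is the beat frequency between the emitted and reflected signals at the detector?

The vehicle first receives the wave as a moving observer: f₁ = f₀ · (v − u)/v = 35143 × (334 − 37)/334 ≈ 31250 Hz.
The reflection then acts as a moving source: f₂ = f₁ · v/(v + u) ≈ 28133 Hz.
Equivalently f₂ = f₀ · (v − u)/(v + u).
Beat frequency: |f₂ − f₀| = 2u·f₀/(v + u) = 2 × 37 × 35143/371 ≈ 7010 Hz.

7010 Hz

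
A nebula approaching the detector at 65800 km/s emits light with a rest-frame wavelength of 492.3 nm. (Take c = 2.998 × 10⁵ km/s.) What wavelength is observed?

393.9 nm

β = v/c = 65800/299800 = 0.2195.
Relativistic Doppler for wavelength: λ' = λ₀ · √((1 − β)/(1 + β)).
λ' = 492.3 × √(0.7805/1.2195) = 492.3 × 0.80003 ≈ 393.9 nm.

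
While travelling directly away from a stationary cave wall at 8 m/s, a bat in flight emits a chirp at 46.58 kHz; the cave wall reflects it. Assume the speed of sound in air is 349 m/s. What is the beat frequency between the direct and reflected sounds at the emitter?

2088 Hz

The cave wall receives the sound from a moving source: f₁ = f₀ · v/(v + v_e) = 46.58 × 349/357 ≈ 45.54 kHz.
On the return leg the bat in flight is a moving observer: f₂ = f₁ · (v − v_e)/v = 45.54 × 341/349 ≈ 44.49 kHz.
Equivalently f₂ = f₀ · (v − v_e)/(v + v_e).
Beat against the emitted tone (with f₀ = 46580 Hz): |f₂ − f₀| = 2v_e·f₀/(v + v_e) = 2 × 8 × 46580/357 ≈ 2088 Hz.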